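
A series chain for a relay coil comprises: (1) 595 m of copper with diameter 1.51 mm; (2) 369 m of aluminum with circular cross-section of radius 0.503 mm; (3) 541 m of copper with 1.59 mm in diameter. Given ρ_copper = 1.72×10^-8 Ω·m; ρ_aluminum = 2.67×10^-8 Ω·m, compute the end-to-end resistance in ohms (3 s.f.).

Seg 1: A = π(d/2)² = π(7.5500e-04 m)² = 1.791e-06 m²
R_1 = (1.72×10^-8)(595)/(1.791e-06) = 5.715 Ω
Seg 2: A = πr² = π(5.0300e-04 m)² = 7.949e-07 m²
R_2 = (2.67×10^-8)(369)/(7.949e-07) = 12.4 Ω
Seg 3: A = π(d/2)² = π(7.9500e-04 m)² = 1.986e-06 m²
R_3 = (1.72×10^-8)(541)/(1.986e-06) = 4.686 Ω
R_total = R_1 + R_2 + R_3 = 22.8 Ω

22.8 Ω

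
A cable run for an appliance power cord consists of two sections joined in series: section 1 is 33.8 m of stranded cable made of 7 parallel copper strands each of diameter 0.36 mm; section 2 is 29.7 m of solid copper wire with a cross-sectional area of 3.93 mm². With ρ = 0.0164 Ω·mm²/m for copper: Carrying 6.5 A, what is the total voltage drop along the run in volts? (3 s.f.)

ρ = 0.0164 Ω·mm²/m = 1.64×10^-8 Ω·m
Section 1: A_strand = π(1.8000e-04)² = 1.018e-07 m²; R₁ = ρL/(N·A_s) = (1.64×10^-8)(33.8)/(7×1.018e-07) = 0.778 Ω
Section 2: A = 3.93 mm² = 3.930e-06 m²
R₂ = (1.64×10^-8)(29.7)/(3.930e-06) = 0.1239 Ω
R = R₁ + R₂ = 0.9019 Ω
V = IR = 6.5 × 0.9019 = 5.86 V

5.86 V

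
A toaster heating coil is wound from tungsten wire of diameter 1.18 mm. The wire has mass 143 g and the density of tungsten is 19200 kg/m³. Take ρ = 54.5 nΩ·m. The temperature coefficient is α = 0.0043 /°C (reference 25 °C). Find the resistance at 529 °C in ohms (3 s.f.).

ρ = 54.5 nΩ·m = 5.45×10^-8 Ω·m
A = π(d/2)² = π(5.9000e-04 m)² = 1.0936e-06 m²
L = m/(density·A) = 0.143/(19200×1.0936e-06) = 6.811 m
R = ρL/A = (5.45×10^-8)(6.811)/(1.0936e-06) = 0.3394 Ω
R(529 °C) = 0.3394 × (1 + 0.0043×504) = 1.07 Ω

1.07 Ω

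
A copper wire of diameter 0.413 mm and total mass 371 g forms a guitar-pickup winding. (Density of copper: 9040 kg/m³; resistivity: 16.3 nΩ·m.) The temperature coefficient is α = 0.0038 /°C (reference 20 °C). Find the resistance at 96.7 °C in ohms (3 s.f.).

48.1 Ω

ρ = 16.3 nΩ·m = 1.63×10^-8 Ω·m
A = π(d/2)² = π(2.0650e-04 m)² = 1.3396e-07 m²
L = m/(density·A) = 0.371/(9040×1.3396e-07) = 306.3 m
R = ρL/A = (1.63×10^-8)(306.3)/(1.3396e-07) = 37.27 Ω
R(96.7 °C) = 37.27 × (1 + 0.0038×76.7) = 48.1 Ω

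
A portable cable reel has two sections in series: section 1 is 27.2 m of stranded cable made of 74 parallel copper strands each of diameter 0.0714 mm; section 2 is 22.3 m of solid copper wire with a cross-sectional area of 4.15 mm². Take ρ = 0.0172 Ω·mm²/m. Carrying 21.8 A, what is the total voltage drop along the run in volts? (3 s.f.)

36.4 V

ρ = 0.0172 Ω·mm²/m = 1.72×10^-8 Ω·m
Section 1: A_strand = π(3.5700e-05)² = 4.004e-09 m²; R₁ = ρL/(N·A_s) = (1.72×10^-8)(27.2)/(74×4.004e-09) = 1.579 Ω
Section 2: A = 4.15 mm² = 4.150e-06 m²
R₂ = (1.72×10^-8)(22.3)/(4.150e-06) = 0.09242 Ω
R = R₁ + R₂ = 1.671 Ω
V = IR = 21.8 × 1.671 = 36.4 V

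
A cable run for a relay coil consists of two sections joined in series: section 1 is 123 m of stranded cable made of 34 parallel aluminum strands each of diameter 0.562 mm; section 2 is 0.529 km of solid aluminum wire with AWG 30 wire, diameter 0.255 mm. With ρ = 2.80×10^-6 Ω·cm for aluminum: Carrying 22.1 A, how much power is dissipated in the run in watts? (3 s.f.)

ρ = 2.80×10^-6 Ω·cm = 2.80×10^-8 Ω·m
Section 1: A_strand = π(2.8100e-04)² = 2.481e-07 m²; R₁ = ρL/(N·A_s) = (2.80×10^-8)(123)/(34×2.481e-07) = 0.4083 Ω
Section 2: A = π(0.255/2 mm)² = π(1.2750e-04 m)² = 5.107e-08 m²
R₂ = (2.80×10^-8)(529)/(5.107e-08) = 290 Ω
R = R₁ + R₂ = 290.4 Ω
P = I²R = (22.1)² × 290.4 = 1.42×10^5 W

1.42×10^5 W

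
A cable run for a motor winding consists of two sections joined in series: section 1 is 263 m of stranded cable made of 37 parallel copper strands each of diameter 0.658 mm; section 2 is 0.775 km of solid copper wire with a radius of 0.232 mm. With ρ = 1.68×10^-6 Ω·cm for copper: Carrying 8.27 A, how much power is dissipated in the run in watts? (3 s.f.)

ρ = 1.68×10^-6 Ω·cm = 1.68×10^-8 Ω·m
Section 1: A_strand = π(3.2900e-04)² = 3.400e-07 m²; R₁ = ρL/(N·A_s) = (1.68×10^-8)(263)/(37×3.400e-07) = 0.3512 Ω
Section 2: A = πr² = π(2.3200e-04 m)² = 1.691e-07 m²
R₂ = (1.68×10^-8)(775)/(1.691e-07) = 77 Ω
R = R₁ + R₂ = 77.35 Ω
P = I²R = (8.27)² × 77.35 = 5290 W

5290 W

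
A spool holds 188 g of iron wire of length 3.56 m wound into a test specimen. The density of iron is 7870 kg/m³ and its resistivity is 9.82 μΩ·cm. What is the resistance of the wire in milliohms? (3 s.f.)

ρ = 9.82 μΩ·cm = 9.82×10^-8 Ω·m
A = m/(density·L) = 0.188/(7870×3.56) = 6.7102e-06 m²
R = ρL/A = (9.82×10^-8)(3.56)/(6.7102e-06) = 52.1 mΩ

52.1 mΩ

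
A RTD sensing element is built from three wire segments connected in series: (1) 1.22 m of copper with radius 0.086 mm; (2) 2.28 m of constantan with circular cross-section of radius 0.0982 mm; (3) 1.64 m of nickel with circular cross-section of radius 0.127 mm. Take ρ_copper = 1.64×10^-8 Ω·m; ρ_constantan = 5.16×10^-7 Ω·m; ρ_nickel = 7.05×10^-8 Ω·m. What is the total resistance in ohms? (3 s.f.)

Seg 1: A = πr² = π(8.6000e-05 m)² = 2.324e-08 m²
R_1 = (1.64×10^-8)(1.22)/(2.324e-08) = 0.8611 Ω
Seg 2: A = πr² = π(9.8200e-05 m)² = 3.030e-08 m²
R_2 = (5.16×10^-7)(2.28)/(3.030e-08) = 38.83 Ω
Seg 3: A = πr² = π(1.2700e-04 m)² = 5.067e-08 m²
R_3 = (7.05×10^-8)(1.64)/(5.067e-08) = 2.282 Ω
R_total = R_1 + R_2 + R_3 = 42.0 Ω

42.0 Ω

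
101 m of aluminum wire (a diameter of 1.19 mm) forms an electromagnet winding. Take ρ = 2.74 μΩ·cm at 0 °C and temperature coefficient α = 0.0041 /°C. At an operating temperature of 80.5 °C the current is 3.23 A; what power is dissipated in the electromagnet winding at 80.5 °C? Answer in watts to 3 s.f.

ρ = 2.74 μΩ·cm = 2.74×10^-8 Ω·m
A = π(d/2)² = π(5.9500e-04 m)² = 1.112e-06 m²
R₍0₎ = ρL/A = (2.74×10^-8)(101)/(1.112e-06) = 2.488 Ω
R₍80.5₎ = R₍0₎(1 + αΔT) = 2.488 × (1 + 0.0041×80.5) = 3.309 Ω
P = I²R = (3.23)² × 3.309 = 34.5 W

34.5 W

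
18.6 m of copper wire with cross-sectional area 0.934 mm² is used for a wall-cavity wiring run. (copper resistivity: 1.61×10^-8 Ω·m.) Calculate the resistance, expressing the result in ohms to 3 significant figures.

0.321 Ω

A = 0.934 mm² = 9.340e-07 m²
R = ρL/A = (1.61×10^-8)(18.6 m)/(9.340e-07 m²) = 0.321 Ω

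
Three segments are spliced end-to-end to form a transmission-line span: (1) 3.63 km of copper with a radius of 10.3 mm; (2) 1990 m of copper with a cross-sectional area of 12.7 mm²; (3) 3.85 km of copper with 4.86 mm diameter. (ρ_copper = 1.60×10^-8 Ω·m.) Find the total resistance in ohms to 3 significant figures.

Seg 1: A = πr² = π(1.0300e-02 m)² = 3.333e-04 m²
R_1 = (1.60×10^-8)(3630)/(3.333e-04) = 0.1743 Ω
Seg 2: A = 12.7 mm² = 1.270e-05 m²
R_2 = (1.60×10^-8)(1990)/(1.270e-05) = 2.507 Ω
Seg 3: A = π(d/2)² = π(2.4300e-03 m)² = 1.855e-05 m²
R_3 = (1.60×10^-8)(3850)/(1.855e-05) = 3.321 Ω
R_total = R_1 + R_2 + R_3 = 6.00 Ω

6.00 Ω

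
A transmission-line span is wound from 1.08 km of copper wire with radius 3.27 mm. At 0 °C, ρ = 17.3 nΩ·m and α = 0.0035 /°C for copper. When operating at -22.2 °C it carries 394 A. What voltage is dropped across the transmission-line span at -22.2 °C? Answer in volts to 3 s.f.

ρ = 17.3 nΩ·m = 1.73×10^-8 Ω·m
A = πr² = π(3.2700e-03 m)² = 3.359e-05 m²
R₍0₎ = ρL/A = (1.73×10^-8)(1080)/(3.359e-05) = 0.5562 Ω
R₍-22.2₎ = R₍0₎(1 + αΔT) = 0.5562 × (1 + 0.0035×-22.2) = 0.513 Ω
V = IR = 394 × 0.513 = 202 V

202 V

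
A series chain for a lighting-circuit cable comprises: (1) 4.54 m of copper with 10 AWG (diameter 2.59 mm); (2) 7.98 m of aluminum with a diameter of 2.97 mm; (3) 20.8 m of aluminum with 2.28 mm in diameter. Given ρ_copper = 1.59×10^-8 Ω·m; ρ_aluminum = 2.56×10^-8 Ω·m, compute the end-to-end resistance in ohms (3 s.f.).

0.174 Ω

Seg 1: A = π(2.59/2 mm)² = π(1.2950e-03 m)² = 5.269e-06 m²
R_1 = (1.59×10^-8)(4.54)/(5.269e-06) = 0.0137 Ω
Seg 2: A = π(d/2)² = π(1.4850e-03 m)² = 6.928e-06 m²
R_2 = (2.56×10^-8)(7.98)/(6.928e-06) = 0.02949 Ω
Seg 3: A = π(d/2)² = π(1.1400e-03 m)² = 4.083e-06 m²
R_3 = (2.56×10^-8)(20.8)/(4.083e-06) = 0.1304 Ω
R_total = R_1 + R_2 + R_3 = 0.174 Ω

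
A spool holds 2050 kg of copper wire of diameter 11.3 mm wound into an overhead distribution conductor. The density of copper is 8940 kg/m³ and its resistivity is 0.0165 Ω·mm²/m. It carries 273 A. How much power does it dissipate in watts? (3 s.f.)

28000 W

ρ = 0.0165 Ω·mm²/m = 1.65×10^-8 Ω·m
A = π(d/2)² = π(5.6500e-03 m)² = 1.0029e-04 m²
L = m/(density·A) = 2050/(8940×1.0029e-04) = 2286 m
R = ρL/A = (1.65×10^-8)(2286)/(1.0029e-04) = 0.3762 Ω
P = I²R = (273)² × 0.3762 = 28000 W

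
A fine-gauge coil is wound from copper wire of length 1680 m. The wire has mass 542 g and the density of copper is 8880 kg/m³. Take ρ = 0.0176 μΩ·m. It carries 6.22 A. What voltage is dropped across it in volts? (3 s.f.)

5060 V

ρ = 0.0176 μΩ·m = 1.76×10^-8 Ω·m
A = m/(density·L) = 0.542/(8880×1680) = 3.6331e-08 m²
R = ρL/A = (1.76×10^-8)(1680)/(3.6331e-08) = 813.9 Ω
V = IR = 6.22 × 813.9 = 5060 V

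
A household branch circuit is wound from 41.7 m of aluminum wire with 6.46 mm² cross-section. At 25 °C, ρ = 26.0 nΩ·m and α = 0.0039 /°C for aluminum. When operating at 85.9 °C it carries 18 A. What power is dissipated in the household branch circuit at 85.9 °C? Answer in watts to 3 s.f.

67.3 W

ρ = 26.0 nΩ·m = 2.60×10^-8 Ω·m
A = 6.46 mm² = 6.460e-06 m²
R₍25₎ = ρL/A = (2.60×10^-8)(41.7)/(6.460e-06) = 0.1678 Ω
R₍85.9₎ = R₍25₎(1 + αΔT) = 0.1678 × (1 + 0.0039×60.9) = 0.2077 Ω
P = I²R = (18)² × 0.2077 = 67.3 W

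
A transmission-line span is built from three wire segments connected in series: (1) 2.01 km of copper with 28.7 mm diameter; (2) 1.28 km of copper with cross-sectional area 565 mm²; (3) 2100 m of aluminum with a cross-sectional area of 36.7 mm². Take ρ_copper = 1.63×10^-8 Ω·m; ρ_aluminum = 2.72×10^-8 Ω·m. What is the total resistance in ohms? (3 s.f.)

1.64 Ω

Seg 1: A = π(d/2)² = π(1.4350e-02 m)² = 6.469e-04 m²
R_1 = (1.63×10^-8)(2010)/(6.469e-04) = 0.05064 Ω
Seg 2: A = 565 mm² = 5.650e-04 m²
R_2 = (1.63×10^-8)(1280)/(5.650e-04) = 0.03693 Ω
Seg 3: A = 36.7 mm² = 3.670e-05 m²
R_3 = (2.72×10^-8)(2100)/(3.670e-05) = 1.556 Ω
R_total = R_1 + R_2 + R_3 = 1.64 Ω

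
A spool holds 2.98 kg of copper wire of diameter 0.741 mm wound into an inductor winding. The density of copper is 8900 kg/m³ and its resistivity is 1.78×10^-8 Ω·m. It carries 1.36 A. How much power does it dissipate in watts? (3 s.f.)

59.3 W

A = π(d/2)² = π(3.7050e-04 m)² = 4.3125e-07 m²
L = m/(density·A) = 2.98/(8900×4.3125e-07) = 776.4 m
R = ρL/A = (1.78×10^-8)(776.4)/(4.3125e-07) = 32.05 Ω
P = I²R = (1.36)² × 32.05 = 59.3 W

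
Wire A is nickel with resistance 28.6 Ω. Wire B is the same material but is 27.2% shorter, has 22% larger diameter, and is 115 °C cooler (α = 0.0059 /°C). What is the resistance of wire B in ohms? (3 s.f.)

R ∝ ρL/d² with ρ ∝ (1+αΔT), so R_B/R_A = (1 − 27.2/100) × (1 + 22/100)⁻² × (1 − 0.0059×115)
= 0.728 × 0.6719 × 0.3215 = 0.1573
R_B = 0.1573 × 28.6 = 4.50 Ω

4.50 Ω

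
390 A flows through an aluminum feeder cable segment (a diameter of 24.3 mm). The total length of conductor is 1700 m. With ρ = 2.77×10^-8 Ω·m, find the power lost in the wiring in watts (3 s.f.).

15400 W

A = π(d/2)² = π(1.2150e-02 m)² = 4.638e-04 m²
R = ρL/A = (2.77×10^-8)(1700)/(4.638e-04) = 0.1015 Ω
P = I²R = (390)² × 0.1015 = 15400 W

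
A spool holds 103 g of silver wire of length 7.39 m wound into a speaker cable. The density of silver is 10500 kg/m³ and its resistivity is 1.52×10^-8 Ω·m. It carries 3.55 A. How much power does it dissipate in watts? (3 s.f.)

A = m/(density·L) = 0.103/(10500×7.39) = 1.3274e-06 m²
R = ρL/A = (1.52×10^-8)(7.39)/(1.3274e-06) = 0.08462 Ω
P = I²R = (3.55)² × 0.08462 = 1.07 W

1.07 W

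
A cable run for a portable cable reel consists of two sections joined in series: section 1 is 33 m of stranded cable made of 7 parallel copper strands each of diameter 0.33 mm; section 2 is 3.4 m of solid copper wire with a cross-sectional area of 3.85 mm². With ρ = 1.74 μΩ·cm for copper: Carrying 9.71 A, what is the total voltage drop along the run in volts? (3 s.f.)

ρ = 1.74 μΩ·cm = 1.74×10^-8 Ω·m
Section 1: A_strand = π(1.6500e-04)² = 8.553e-08 m²; R₁ = ρL/(N·A_s) = (1.74×10^-8)(33)/(7×8.553e-08) = 0.9591 Ω
Section 2: A = 3.85 mm² = 3.850e-06 m²
R₂ = (1.74×10^-8)(3.4)/(3.850e-06) = 0.01537 Ω
R = R₁ + R₂ = 0.9744 Ω
V = IR = 9.71 × 0.9744 = 9.46 V

9.46 V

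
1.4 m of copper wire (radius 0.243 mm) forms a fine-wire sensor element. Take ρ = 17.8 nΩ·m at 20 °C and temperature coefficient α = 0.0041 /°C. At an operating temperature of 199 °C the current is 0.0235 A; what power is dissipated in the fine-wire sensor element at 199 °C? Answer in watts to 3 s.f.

ρ = 17.8 nΩ·m = 1.78×10^-8 Ω·m
A = πr² = π(2.4300e-04 m)² = 1.855e-07 m²
R₍20₎ = ρL/A = (1.78×10^-8)(1.4)/(1.855e-07) = 0.1343 Ω
R₍199₎ = R₍20₎(1 + αΔT) = 0.1343 × (1 + 0.0041×179) = 0.2329 Ω
P = I²R = (0.0235)² × 0.2329 = 1.29×10^-4 W

1.29×10^-4 W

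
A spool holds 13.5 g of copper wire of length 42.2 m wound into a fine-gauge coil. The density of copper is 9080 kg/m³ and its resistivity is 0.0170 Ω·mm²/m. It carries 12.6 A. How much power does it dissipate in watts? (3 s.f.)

ρ = 0.0170 Ω·mm²/m = 1.70×10^-8 Ω·m
A = m/(density·L) = 0.0135/(9080×42.2) = 3.5232e-08 m²
R = ρL/A = (1.70×10^-8)(42.2)/(3.5232e-08) = 20.36 Ω
P = I²R = (12.6)² × 20.36 = 3230 W

3230 W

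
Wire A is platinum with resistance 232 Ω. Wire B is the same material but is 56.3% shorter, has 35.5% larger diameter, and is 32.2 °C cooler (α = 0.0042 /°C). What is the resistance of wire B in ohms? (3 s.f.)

R ∝ ρL/d² with ρ ∝ (1+αΔT), so R_B/R_A = (1 − 56.3/100) × (1 + 35.5/100)⁻² × (1 − 0.0042×32.2)
= 0.437 × 0.5446 × 0.8648 = 0.2058
R_B = 0.2058 × 232 = 47.8 Ω

47.8 Ω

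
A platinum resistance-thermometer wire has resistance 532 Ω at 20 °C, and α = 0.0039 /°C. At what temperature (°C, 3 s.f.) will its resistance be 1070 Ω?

R = R₀(1 + α(T − T₀)) ⇒ T = T₀ + (R/R₀ − 1)/α
T = 20 + (1070/532 − 1)/0.0039 = 20 + (1.011)/0.0039 = 279 °C

279 °C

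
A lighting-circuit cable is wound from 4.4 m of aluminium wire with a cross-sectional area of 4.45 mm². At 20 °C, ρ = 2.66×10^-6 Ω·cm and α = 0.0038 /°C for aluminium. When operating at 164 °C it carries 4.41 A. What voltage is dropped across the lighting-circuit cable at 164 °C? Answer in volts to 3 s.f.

0.179 V

ρ = 2.66×10^-6 Ω·cm = 2.66×10^-8 Ω·m
A = 4.45 mm² = 4.450e-06 m²
R₍20₎ = ρL/A = (2.66×10^-8)(4.4)/(4.450e-06) = 0.0263 Ω
R₍164₎ = R₍20₎(1 + αΔT) = 0.0263 × (1 + 0.0038×144) = 0.04069 Ω
V = IR = 4.41 × 0.04069 = 0.179 V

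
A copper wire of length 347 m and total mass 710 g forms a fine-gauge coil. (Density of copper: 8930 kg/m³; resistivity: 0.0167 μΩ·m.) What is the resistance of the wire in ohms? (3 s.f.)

ρ = 0.0167 μΩ·m = 1.67×10^-8 Ω·m
A = m/(density·L) = 0.71/(8930×347) = 2.2913e-07 m²
R = ρL/A = (1.67×10^-8)(347)/(2.2913e-07) = 25.3 Ω

25.3 Ω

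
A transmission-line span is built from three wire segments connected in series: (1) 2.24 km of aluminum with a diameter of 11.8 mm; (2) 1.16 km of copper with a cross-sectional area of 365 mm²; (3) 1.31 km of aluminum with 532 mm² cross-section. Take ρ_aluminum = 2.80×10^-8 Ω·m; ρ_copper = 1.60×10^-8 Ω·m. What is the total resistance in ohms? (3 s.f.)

0.693 Ω

Seg 1: A = π(d/2)² = π(5.9000e-03 m)² = 1.094e-04 m²
R_1 = (2.80×10^-8)(2240)/(1.094e-04) = 0.5735 Ω
Seg 2: A = 365 mm² = 3.650e-04 m²
R_2 = (1.60×10^-8)(1160)/(3.650e-04) = 0.05085 Ω
Seg 3: A = 532 mm² = 5.320e-04 m²
R_3 = (2.80×10^-8)(1310)/(5.320e-04) = 0.06895 Ω
R_total = R_1 + R_2 + R_3 = 0.693 Ω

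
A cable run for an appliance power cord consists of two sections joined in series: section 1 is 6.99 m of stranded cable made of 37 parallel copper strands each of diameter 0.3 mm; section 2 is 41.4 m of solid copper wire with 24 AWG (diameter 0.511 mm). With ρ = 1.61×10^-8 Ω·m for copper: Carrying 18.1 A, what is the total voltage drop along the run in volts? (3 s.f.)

59.6 V

Section 1: A_strand = π(1.5000e-04)² = 7.069e-08 m²; R₁ = ρL/(N·A_s) = (1.61×10^-8)(6.99)/(37×7.069e-08) = 0.04303 Ω
Section 2: A = π(0.511/2 mm)² = π(2.5550e-04 m)² = 2.051e-07 m²
R₂ = (1.61×10^-8)(41.4)/(2.051e-07) = 3.25 Ω
R = R₁ + R₂ = 3.293 Ω
V = IR = 18.1 × 3.293 = 59.6 V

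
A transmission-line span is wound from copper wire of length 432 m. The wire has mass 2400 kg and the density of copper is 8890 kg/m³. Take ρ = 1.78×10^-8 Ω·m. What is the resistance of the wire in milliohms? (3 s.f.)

A = m/(density·L) = 2400/(8890×432) = 6.2492e-04 m²
R = ρL/A = (1.78×10^-8)(432)/(6.2492e-04) = 12.3 mΩ

12.3 mΩ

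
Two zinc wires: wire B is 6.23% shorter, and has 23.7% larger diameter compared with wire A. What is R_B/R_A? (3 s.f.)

0.613

R ∝ L/d², so R_B/R_A = (1 − 6.23/100) × (1 + 23.7/100)⁻²
= 0.9377 × 0.6535 = 0.613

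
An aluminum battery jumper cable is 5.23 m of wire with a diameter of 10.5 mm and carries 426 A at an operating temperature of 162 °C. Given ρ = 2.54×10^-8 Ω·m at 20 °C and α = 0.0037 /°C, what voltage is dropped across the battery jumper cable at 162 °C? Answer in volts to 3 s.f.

A = π(d/2)² = π(5.2500e-03 m)² = 8.659e-05 m²
R₍20₎ = ρL/A = (2.54×10^-8)(5.23)/(8.659e-05) = 0.001534 Ω
R₍162₎ = R₍20₎(1 + αΔT) = 0.001534 × (1 + 0.0037×142) = 0.00234 Ω
V = IR = 426 × 0.00234 = 0.997 V

0.997 V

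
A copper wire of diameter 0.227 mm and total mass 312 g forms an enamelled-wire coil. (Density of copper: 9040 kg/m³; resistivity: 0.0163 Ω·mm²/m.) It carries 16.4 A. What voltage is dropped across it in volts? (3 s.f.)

5630 V

ρ = 0.0163 Ω·mm²/m = 1.63×10^-8 Ω·m
A = π(d/2)² = π(1.1350e-04 m)² = 4.0471e-08 m²
L = m/(density·A) = 0.312/(9040×4.0471e-08) = 852.8 m
R = ρL/A = (1.63×10^-8)(852.8)/(4.0471e-08) = 343.5 Ω
V = IR = 16.4 × 343.5 = 5630 V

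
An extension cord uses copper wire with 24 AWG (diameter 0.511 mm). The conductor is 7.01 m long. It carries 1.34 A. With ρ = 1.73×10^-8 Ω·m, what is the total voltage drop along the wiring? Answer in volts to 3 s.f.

0.792 V

A = π(0.511/2 mm)² = π(2.5550e-04 m)² = 2.051e-07 m²
R = ρL/A = (1.73×10^-8)(7.01)/(2.051e-07) = 0.5913 Ω
V = IR = 1.34 × 0.5913 = 0.792 V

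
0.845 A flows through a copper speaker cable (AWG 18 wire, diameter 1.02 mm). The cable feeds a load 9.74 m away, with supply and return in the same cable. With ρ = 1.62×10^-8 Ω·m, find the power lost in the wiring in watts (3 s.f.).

A = π(1.02/2 mm)² = π(5.1000e-04 m)² = 8.171e-07 m²
Total conductor length (both ways) L = 2 × 9.74 = 19.48 m
R = ρL/A = (1.62×10^-8)(19.48)/(8.171e-07) = 0.3862 Ω
P = I²R = (0.845)² × 0.3862 = 0.276 W

0.276 W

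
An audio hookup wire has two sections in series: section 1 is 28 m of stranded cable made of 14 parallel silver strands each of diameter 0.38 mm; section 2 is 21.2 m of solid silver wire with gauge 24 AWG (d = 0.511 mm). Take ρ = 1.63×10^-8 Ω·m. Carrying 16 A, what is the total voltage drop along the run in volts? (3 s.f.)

31.6 V

Section 1: A_strand = π(1.9000e-04)² = 1.134e-07 m²; R₁ = ρL/(N·A_s) = (1.63×10^-8)(28)/(14×1.134e-07) = 0.2874 Ω
Section 2: A = π(0.511/2 mm)² = π(2.5550e-04 m)² = 2.051e-07 m²
R₂ = (1.63×10^-8)(21.2)/(2.051e-07) = 1.685 Ω
R = R₁ + R₂ = 1.972 Ω
V = IR = 16 × 1.972 = 31.6 V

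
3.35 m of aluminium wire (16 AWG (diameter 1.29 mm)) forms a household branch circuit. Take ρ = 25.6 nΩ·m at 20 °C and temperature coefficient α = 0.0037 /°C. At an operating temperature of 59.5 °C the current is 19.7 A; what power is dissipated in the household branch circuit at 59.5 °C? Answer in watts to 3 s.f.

ρ = 25.6 nΩ·m = 2.56×10^-8 Ω·m
A = π(1.29/2 mm)² = π(6.4500e-04 m)² = 1.307e-06 m²
R₍20₎ = ρL/A = (2.56×10^-8)(3.35)/(1.307e-06) = 0.06562 Ω
R₍59.5₎ = R₍20₎(1 + αΔT) = 0.06562 × (1 + 0.0037×39.5) = 0.07521 Ω
P = I²R = (19.7)² × 0.07521 = 29.2 W

29.2 W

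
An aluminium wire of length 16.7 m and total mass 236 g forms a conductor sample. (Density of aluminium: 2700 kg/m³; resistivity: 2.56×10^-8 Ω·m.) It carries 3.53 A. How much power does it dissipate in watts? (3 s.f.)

1.02 W

A = m/(density·L) = 0.236/(2700×16.7) = 5.2340e-06 m²
R = ρL/A = (2.56×10^-8)(16.7)/(5.2340e-06) = 0.08168 Ω
P = I²R = (3.53)² × 0.08168 = 1.02 W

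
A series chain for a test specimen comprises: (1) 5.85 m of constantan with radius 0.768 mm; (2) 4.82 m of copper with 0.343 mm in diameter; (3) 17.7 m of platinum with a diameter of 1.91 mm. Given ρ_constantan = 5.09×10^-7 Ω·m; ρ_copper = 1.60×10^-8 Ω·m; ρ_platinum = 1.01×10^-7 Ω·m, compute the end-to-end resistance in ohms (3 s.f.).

Seg 1: A = πr² = π(7.6800e-04 m)² = 1.853e-06 m²
R_1 = (5.09×10^-7)(5.85)/(1.853e-06) = 1.607 Ω
Seg 2: A = π(d/2)² = π(1.7150e-04 m)² = 9.240e-08 m²
R_2 = (1.60×10^-8)(4.82)/(9.240e-08) = 0.8346 Ω
Seg 3: A = π(d/2)² = π(9.5500e-04 m)² = 2.865e-06 m²
R_3 = (1.01×10^-7)(17.7)/(2.865e-06) = 0.6239 Ω
R_total = R_1 + R_2 + R_3 = 3.07 Ω

3.07 Ω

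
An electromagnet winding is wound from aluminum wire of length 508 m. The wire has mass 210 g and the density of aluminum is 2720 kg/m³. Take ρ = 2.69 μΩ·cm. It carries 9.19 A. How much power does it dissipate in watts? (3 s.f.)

ρ = 2.69 μΩ·cm = 2.69×10^-8 Ω·m
A = m/(density·L) = 0.21/(2720×508) = 1.5198e-07 m²
R = ρL/A = (2.69×10^-8)(508)/(1.5198e-07) = 89.91 Ω
P = I²R = (9.19)² × 89.91 = 7590 W

7590 W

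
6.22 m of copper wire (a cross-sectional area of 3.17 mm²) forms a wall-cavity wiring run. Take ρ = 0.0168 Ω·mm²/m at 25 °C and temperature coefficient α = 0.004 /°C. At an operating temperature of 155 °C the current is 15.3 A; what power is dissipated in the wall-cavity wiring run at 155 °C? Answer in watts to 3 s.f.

11.7 W

ρ = 0.0168 Ω·mm²/m = 1.68×10^-8 Ω·m
A = 3.17 mm² = 3.170e-06 m²
R₍25₎ = ρL/A = (1.68×10^-8)(6.22)/(3.170e-06) = 0.03296 Ω
R₍155₎ = R₍25₎(1 + αΔT) = 0.03296 × (1 + 0.004×130) = 0.05011 Ω
P = I²R = (15.3)² × 0.05011 = 11.7 W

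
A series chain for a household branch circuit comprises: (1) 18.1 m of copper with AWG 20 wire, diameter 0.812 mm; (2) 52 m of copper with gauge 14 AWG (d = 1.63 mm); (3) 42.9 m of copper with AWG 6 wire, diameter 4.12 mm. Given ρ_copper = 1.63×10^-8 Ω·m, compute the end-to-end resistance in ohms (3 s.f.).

1.03 Ω

Seg 1: A = π(0.812/2 mm)² = π(4.0600e-04 m)² = 5.178e-07 m²
R_1 = (1.63×10^-8)(18.1)/(5.178e-07) = 0.5697 Ω
Seg 2: A = π(1.63/2 mm)² = π(8.1500e-04 m)² = 2.087e-06 m²
R_2 = (1.63×10^-8)(52)/(2.087e-06) = 0.4062 Ω
Seg 3: A = π(4.12/2 mm)² = π(2.0600e-03 m)² = 1.333e-05 m²
R_3 = (1.63×10^-8)(42.9)/(1.333e-05) = 0.05245 Ω
R_total = R_1 + R_2 + R_3 = 1.03 Ω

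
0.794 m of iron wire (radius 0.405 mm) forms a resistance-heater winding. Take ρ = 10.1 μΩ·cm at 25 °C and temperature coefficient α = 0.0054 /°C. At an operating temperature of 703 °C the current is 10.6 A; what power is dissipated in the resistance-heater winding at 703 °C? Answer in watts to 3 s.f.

81.5 W

ρ = 10.1 μΩ·cm = 1.01×10^-7 Ω·m
A = πr² = π(4.0500e-04 m)² = 5.153e-07 m²
R₍25₎ = ρL/A = (1.01×10^-7)(0.794)/(5.153e-07) = 0.1556 Ω
R₍703₎ = R₍25₎(1 + αΔT) = 0.1556 × (1 + 0.0054×678) = 0.7254 Ω
P = I²R = (10.6)² × 0.7254 = 81.5 W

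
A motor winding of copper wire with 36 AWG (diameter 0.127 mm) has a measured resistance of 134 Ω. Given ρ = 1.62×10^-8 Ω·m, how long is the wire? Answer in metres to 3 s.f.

A = π(0.127/2 mm)² = π(6.3500e-05 m)² = 1.267e-08 m²
L = RA/ρ = (134)(1.267e-08)/(1.62×10^-8) = 105 m

105 m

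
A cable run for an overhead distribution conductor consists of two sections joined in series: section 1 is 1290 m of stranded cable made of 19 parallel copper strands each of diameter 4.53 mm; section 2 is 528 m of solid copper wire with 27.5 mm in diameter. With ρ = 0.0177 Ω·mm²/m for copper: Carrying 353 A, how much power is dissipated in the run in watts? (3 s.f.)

ρ = 0.0177 Ω·mm²/m = 1.77×10^-8 Ω·m
Section 1: A_strand = π(2.2650e-03)² = 1.612e-05 m²; R₁ = ρL/(N·A_s) = (1.77×10^-8)(1290)/(19×1.612e-05) = 0.07456 Ω
Section 2: A = π(d/2)² = π(1.3750e-02 m)² = 5.940e-04 m²
R₂ = (1.77×10^-8)(528)/(5.940e-04) = 0.01573 Ω
R = R₁ + R₂ = 0.0903 Ω
P = I²R = (353)² × 0.0903 = 11300 W

11300 W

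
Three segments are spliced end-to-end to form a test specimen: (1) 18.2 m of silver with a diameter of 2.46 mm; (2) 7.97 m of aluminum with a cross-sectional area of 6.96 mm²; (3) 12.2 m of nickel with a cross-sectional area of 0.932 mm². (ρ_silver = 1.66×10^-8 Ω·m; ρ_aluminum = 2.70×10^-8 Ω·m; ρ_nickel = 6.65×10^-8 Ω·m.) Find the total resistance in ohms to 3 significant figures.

Seg 1: A = π(d/2)² = π(1.2300e-03 m)² = 4.753e-06 m²
R_1 = (1.66×10^-8)(18.2)/(4.753e-06) = 0.06357 Ω
Seg 2: A = 6.96 mm² = 6.960e-06 m²
R_2 = (2.70×10^-8)(7.97)/(6.960e-06) = 0.03092 Ω
Seg 3: A = 0.932 mm² = 9.320e-07 m²
R_3 = (6.65×10^-8)(12.2)/(9.320e-07) = 0.8705 Ω
R_total = R_1 + R_2 + R_3 = 0.965 Ω

0.965 Ω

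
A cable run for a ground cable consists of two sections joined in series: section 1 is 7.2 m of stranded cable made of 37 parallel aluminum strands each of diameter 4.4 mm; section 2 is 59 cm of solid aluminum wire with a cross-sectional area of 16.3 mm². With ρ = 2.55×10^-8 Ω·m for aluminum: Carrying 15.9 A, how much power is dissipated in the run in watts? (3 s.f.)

Section 1: A_strand = π(2.2000e-03)² = 1.521e-05 m²; R₁ = ρL/(N·A_s) = (2.55×10^-8)(7.2)/(37×1.521e-05) = 3.263×10^-4 Ω
Section 2: A = 16.3 mm² = 1.630e-05 m²
R₂ = (2.55×10^-8)(0.59)/(1.630e-05) = 9.230×10^-4 Ω
R = R₁ + R₂ = 0.001249 Ω
P = I²R = (15.9)² × 0.001249 = 0.316 W

0.316 W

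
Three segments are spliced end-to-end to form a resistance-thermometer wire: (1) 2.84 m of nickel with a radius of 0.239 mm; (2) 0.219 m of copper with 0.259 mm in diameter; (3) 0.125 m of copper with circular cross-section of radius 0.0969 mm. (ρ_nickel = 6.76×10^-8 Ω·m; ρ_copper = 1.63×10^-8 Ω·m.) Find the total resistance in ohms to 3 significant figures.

Seg 1: A = πr² = π(2.3900e-04 m)² = 1.795e-07 m²
R_1 = (6.76×10^-8)(2.84)/(1.795e-07) = 1.07 Ω
Seg 2: A = π(d/2)² = π(1.2950e-04 m)² = 5.269e-08 m²
R_2 = (1.63×10^-8)(0.219)/(5.269e-08) = 0.06776 Ω
Seg 3: A = πr² = π(9.6900e-05 m)² = 2.950e-08 m²
R_3 = (1.63×10^-8)(0.125)/(2.950e-08) = 0.06907 Ω
R_total = R_1 + R_2 + R_3 = 1.21 Ω

1.21 Ω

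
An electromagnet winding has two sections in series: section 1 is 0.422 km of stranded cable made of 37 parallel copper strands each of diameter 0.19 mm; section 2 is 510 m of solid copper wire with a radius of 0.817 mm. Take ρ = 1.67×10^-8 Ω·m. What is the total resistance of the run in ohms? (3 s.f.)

10.8 Ω

Section 1: A_strand = π(9.5000e-05)² = 2.835e-08 m²; R₁ = ρL/(N·A_s) = (1.67×10^-8)(422)/(37×2.835e-08) = 6.718 Ω
Section 2: A = πr² = π(8.1700e-04 m)² = 2.097e-06 m²
R₂ = (1.67×10^-8)(510)/(2.097e-06) = 4.062 Ω
R = R₁ + R₂ = 10.8 Ω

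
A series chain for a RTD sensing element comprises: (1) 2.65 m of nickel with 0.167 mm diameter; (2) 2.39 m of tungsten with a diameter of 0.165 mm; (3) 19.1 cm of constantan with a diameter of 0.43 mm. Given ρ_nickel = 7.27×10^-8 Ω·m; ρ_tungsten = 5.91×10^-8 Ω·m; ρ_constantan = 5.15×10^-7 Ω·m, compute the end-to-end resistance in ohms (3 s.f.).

Seg 1: A = π(d/2)² = π(8.3500e-05 m)² = 2.190e-08 m²
R_1 = (7.27×10^-8)(2.65)/(2.190e-08) = 8.795 Ω
Seg 2: A = π(d/2)² = π(8.2500e-05 m)² = 2.138e-08 m²
R_2 = (5.91×10^-8)(2.39)/(2.138e-08) = 6.606 Ω
Seg 3: A = π(d/2)² = π(2.1500e-04 m)² = 1.452e-07 m²
R_3 = (5.15×10^-7)(0.191)/(1.452e-07) = 0.6774 Ω
R_total = R_1 + R_2 + R_3 = 16.1 Ω

16.1 Ω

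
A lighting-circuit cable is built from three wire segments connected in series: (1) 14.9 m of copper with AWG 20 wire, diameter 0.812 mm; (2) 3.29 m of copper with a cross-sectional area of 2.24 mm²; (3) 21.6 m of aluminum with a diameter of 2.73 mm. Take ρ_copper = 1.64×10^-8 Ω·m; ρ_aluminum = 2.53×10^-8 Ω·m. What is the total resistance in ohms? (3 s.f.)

Seg 1: A = π(0.812/2 mm)² = π(4.0600e-04 m)² = 5.178e-07 m²
R_1 = (1.64×10^-8)(14.9)/(5.178e-07) = 0.4719 Ω
Seg 2: A = 2.24 mm² = 2.240e-06 m²
R_2 = (1.64×10^-8)(3.29)/(2.240e-06) = 0.02409 Ω
Seg 3: A = π(d/2)² = π(1.3650e-03 m)² = 5.853e-06 m²
R_3 = (2.53×10^-8)(21.6)/(5.853e-06) = 0.09336 Ω
R_total = R_1 + R_2 + R_3 = 0.589 Ω

0.589 Ω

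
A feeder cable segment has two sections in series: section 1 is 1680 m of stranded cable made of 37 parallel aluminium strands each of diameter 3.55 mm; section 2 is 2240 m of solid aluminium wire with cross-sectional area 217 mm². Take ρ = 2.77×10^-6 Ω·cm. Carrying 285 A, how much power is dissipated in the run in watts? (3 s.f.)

33500 W

ρ = 2.77×10^-6 Ω·cm = 2.77×10^-8 Ω·m
Section 1: A_strand = π(1.7750e-03)² = 9.898e-06 m²; R₁ = ρL/(N·A_s) = (2.77×10^-8)(1680)/(37×9.898e-06) = 0.1271 Ω
Section 2: A = 217 mm² = 2.170e-04 m²
R₂ = (2.77×10^-8)(2240)/(2.170e-04) = 0.2859 Ω
R = R₁ + R₂ = 0.413 Ω
P = I²R = (285)² × 0.413 = 33500 W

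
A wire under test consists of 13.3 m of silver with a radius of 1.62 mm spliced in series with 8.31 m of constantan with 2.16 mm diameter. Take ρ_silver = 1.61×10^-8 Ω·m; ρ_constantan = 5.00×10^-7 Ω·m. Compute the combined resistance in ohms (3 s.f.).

1.16 Ω

Segment 1: A = πr² = π(1.6200e-03 m)² = 8.245e-06 m²
R₁ = ρL/A = (1.61×10^-8)(13.3)/(8.245e-06) = 0.02597 Ω
Segment 2: A = π(d/2)² = π(1.0800e-03 m)² = 3.664e-06 m²
R₂ = (5.00×10^-7)(8.31)/(3.664e-06) = 1.134 Ω
R = R₁ + R₂ = 1.16 Ω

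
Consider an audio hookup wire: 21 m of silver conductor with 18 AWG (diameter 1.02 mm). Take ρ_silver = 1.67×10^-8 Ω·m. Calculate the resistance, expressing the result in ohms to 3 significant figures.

A = π(1.02/2 mm)² = π(5.1000e-04 m)² = 8.171e-07 m²
R = ρL/A = (1.67×10^-8)(21 m)/(8.171e-07 m²) = 0.429 Ω

0.429 Ω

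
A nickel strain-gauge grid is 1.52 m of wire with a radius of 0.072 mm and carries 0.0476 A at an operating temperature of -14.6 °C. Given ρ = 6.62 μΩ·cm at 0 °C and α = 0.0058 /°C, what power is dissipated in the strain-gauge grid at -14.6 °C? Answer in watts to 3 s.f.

ρ = 6.62 μΩ·cm = 6.62×10^-8 Ω·m
A = πr² = π(7.2000e-05 m)² = 1.629e-08 m²
R₍0₎ = ρL/A = (6.62×10^-8)(1.52)/(1.629e-08) = 6.179 Ω
R₍-14.6₎ = R₍0₎(1 + αΔT) = 6.179 × (1 + 0.0058×-14.6) = 5.655 Ω
P = I²R = (0.0476)² × 5.655 = 0.0128 W

0.0128 W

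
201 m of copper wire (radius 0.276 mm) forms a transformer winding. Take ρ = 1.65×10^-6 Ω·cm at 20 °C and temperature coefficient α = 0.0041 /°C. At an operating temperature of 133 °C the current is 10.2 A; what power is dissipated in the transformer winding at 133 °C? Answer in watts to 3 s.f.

ρ = 1.65×10^-6 Ω·cm = 1.65×10^-8 Ω·m
A = πr² = π(2.7600e-04 m)² = 2.393e-07 m²
R₍20₎ = ρL/A = (1.65×10^-8)(201)/(2.393e-07) = 13.86 Ω
R₍133₎ = R₍20₎(1 + αΔT) = 13.86 × (1 + 0.0041×113) = 20.28 Ω
P = I²R = (10.2)² × 20.28 = 2110 W

2110 W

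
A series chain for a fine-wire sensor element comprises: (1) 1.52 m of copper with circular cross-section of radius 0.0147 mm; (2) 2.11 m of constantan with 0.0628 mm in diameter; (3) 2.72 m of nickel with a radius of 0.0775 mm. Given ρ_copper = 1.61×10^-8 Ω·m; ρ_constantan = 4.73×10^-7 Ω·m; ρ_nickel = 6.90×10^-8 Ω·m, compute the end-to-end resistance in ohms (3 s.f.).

Seg 1: A = πr² = π(1.4700e-05 m)² = 6.789e-10 m²
R_1 = (1.61×10^-8)(1.52)/(6.789e-10) = 36.05 Ω
Seg 2: A = π(d/2)² = π(3.1400e-05 m)² = 3.097e-09 m²
R_2 = (4.73×10^-7)(2.11)/(3.097e-09) = 322.2 Ω
Seg 3: A = πr² = π(7.7500e-05 m)² = 1.887e-08 m²
R_3 = (6.90×10^-8)(2.72)/(1.887e-08) = 9.946 Ω
R_total = R_1 + R_2 + R_3 = 368 Ω

368 Ω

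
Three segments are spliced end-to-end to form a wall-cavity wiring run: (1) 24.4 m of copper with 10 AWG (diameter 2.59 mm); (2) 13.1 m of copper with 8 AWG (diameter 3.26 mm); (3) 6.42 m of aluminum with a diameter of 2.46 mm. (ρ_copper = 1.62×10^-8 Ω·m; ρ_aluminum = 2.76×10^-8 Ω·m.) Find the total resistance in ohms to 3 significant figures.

0.138 Ω

Seg 1: A = π(2.59/2 mm)² = π(1.2950e-03 m)² = 5.269e-06 m²
R_1 = (1.62×10^-8)(24.4)/(5.269e-06) = 0.07503 Ω
Seg 2: A = π(3.26/2 mm)² = π(1.6300e-03 m)² = 8.347e-06 m²
R_2 = (1.62×10^-8)(13.1)/(8.347e-06) = 0.02543 Ω
Seg 3: A = π(d/2)² = π(1.2300e-03 m)² = 4.753e-06 m²
R_3 = (2.76×10^-8)(6.42)/(4.753e-06) = 0.03728 Ω
R_total = R_1 + R_2 + R_3 = 0.138 Ω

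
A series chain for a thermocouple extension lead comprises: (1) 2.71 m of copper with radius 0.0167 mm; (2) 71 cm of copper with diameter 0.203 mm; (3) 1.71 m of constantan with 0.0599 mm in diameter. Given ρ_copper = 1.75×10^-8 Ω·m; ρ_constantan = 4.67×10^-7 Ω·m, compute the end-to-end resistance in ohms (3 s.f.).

Seg 1: A = πr² = π(1.6700e-05 m)² = 8.762e-10 m²
R_1 = (1.75×10^-8)(2.71)/(8.762e-10) = 54.13 Ω
Seg 2: A = π(d/2)² = π(1.0150e-04 m)² = 3.237e-08 m²
R_2 = (1.75×10^-8)(0.71)/(3.237e-08) = 0.3839 Ω
Seg 3: A = π(d/2)² = π(2.9950e-05 m)² = 2.818e-09 m²
R_3 = (4.67×10^-7)(1.71)/(2.818e-09) = 283.4 Ω
R_total = R_1 + R_2 + R_3 = 338 Ω

338 Ω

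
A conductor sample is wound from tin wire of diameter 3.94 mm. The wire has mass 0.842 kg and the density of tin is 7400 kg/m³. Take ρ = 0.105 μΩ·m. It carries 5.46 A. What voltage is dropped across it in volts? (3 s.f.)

ρ = 0.105 μΩ·m = 1.05×10^-7 Ω·m
A = π(d/2)² = π(1.9700e-03 m)² = 1.2192e-05 m²
L = m/(density·A) = 0.842/(7400×1.2192e-05) = 9.333 m
R = ρL/A = (1.05×10^-7)(9.333)/(1.2192e-05) = 0.08037 Ω
V = IR = 5.46 × 0.08037 = 0.439 V

0.439 V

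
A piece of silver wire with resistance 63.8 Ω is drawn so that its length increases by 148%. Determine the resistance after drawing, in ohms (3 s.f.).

392 Ω

k = 1 + 148/100 = 2.48; volume constant ⇒ A' = A/k, so R' = k²R.
R' = 6.15 × 63.8 = 392 Ω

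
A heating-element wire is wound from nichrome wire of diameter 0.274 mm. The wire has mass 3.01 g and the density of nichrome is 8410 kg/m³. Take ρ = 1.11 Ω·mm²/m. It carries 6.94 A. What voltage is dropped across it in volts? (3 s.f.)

ρ = 1.11 Ω·mm²/m = 1.11×10^-6 Ω·m
A = π(d/2)² = π(1.3700e-04 m)² = 5.8965e-08 m²
L = m/(density·A) = 0.00301/(8410×5.8965e-08) = 6.07 m
R = ρL/A = (1.11×10^-6)(6.07)/(5.8965e-08) = 114.3 Ω
V = IR = 6.94 × 114.3 = 793 V

793 V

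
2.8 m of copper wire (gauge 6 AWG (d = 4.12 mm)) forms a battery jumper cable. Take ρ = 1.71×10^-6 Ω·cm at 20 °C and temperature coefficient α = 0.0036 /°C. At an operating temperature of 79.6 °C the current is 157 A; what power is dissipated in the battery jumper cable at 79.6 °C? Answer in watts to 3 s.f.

ρ = 1.71×10^-6 Ω·cm = 1.71×10^-8 Ω·m
A = π(4.12/2 mm)² = π(2.0600e-03 m)² = 1.333e-05 m²
R₍20₎ = ρL/A = (1.71×10^-8)(2.8)/(1.333e-05) = 0.003591 Ω
R₍79.6₎ = R₍20₎(1 + αΔT) = 0.003591 × (1 + 0.0036×59.6) = 0.004362 Ω
P = I²R = (157)² × 0.004362 = 108 W

108 W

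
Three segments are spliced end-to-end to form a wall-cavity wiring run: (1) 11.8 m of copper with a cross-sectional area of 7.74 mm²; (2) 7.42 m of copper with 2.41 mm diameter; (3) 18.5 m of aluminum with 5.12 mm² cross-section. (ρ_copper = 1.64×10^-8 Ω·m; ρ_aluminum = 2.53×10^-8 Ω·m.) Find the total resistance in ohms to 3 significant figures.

0.143 Ω

Seg 1: A = 7.74 mm² = 7.740e-06 m²
R_1 = (1.64×10^-8)(11.8)/(7.740e-06) = 0.025 Ω
Seg 2: A = π(d/2)² = π(1.2050e-03 m)² = 4.562e-06 m²
R_2 = (1.64×10^-8)(7.42)/(4.562e-06) = 0.02668 Ω
Seg 3: A = 5.12 mm² = 5.120e-06 m²
R_3 = (2.53×10^-8)(18.5)/(5.120e-06) = 0.09142 Ω
R_total = R_1 + R_2 + R_3 = 0.143 Ω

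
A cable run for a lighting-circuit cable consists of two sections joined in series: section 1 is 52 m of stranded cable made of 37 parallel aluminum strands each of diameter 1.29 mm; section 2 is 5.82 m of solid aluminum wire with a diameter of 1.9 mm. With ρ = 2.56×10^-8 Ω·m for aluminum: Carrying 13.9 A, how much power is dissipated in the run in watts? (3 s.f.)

Section 1: A_strand = π(6.4500e-04)² = 1.307e-06 m²; R₁ = ρL/(N·A_s) = (2.56×10^-8)(52)/(37×1.307e-06) = 0.02753 Ω
Section 2: A = π(d/2)² = π(9.5000e-04 m)² = 2.835e-06 m²
R₂ = (2.56×10^-8)(5.82)/(2.835e-06) = 0.05255 Ω
R = R₁ + R₂ = 0.08008 Ω
P = I²R = (13.9)² × 0.08008 = 15.5 W

15.5 W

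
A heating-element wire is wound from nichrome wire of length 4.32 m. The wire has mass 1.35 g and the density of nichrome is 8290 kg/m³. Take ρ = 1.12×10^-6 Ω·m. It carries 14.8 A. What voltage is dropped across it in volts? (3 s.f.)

A = m/(density·L) = 0.00135/(8290×4.32) = 3.7696e-08 m²
R = ρL/A = (1.12×10^-6)(4.32)/(3.7696e-08) = 128.4 Ω
V = IR = 14.8 × 128.4 = 1900 V

1900 V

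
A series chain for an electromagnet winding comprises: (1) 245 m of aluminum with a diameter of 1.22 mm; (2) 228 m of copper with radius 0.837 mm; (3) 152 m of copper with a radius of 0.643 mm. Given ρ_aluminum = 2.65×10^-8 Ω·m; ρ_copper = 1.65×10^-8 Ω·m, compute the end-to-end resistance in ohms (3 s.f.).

9.19 Ω

Seg 1: A = π(d/2)² = π(6.1000e-04 m)² = 1.169e-06 m²
R_1 = (2.65×10^-8)(245)/(1.169e-06) = 5.554 Ω
Seg 2: A = πr² = π(8.3700e-04 m)² = 2.201e-06 m²
R_2 = (1.65×10^-8)(228)/(2.201e-06) = 1.709 Ω
Seg 3: A = πr² = π(6.4300e-04 m)² = 1.299e-06 m²
R_3 = (1.65×10^-8)(152)/(1.299e-06) = 1.931 Ω
R_total = R_1 + R_2 + R_3 = 9.19 Ω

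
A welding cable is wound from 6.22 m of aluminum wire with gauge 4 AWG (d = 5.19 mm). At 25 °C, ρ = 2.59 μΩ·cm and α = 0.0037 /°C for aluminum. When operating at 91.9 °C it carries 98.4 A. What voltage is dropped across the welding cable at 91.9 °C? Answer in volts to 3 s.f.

ρ = 2.59 μΩ·cm = 2.59×10^-8 Ω·m
A = π(5.19/2 mm)² = π(2.5950e-03 m)² = 2.116e-05 m²
R₍25₎ = ρL/A = (2.59×10^-8)(6.22)/(2.116e-05) = 0.007615 Ω
R₍91.9₎ = R₍25₎(1 + αΔT) = 0.007615 × (1 + 0.0037×66.9) = 0.0095 Ω
V = IR = 98.4 × 0.0095 = 0.935 V

0.935 V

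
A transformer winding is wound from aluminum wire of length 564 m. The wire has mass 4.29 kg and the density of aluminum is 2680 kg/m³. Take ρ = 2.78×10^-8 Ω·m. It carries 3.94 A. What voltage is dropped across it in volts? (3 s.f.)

21.8 V

A = m/(density·L) = 4.29/(2680×564) = 2.8382e-06 m²
R = ρL/A = (2.78×10^-8)(564)/(2.8382e-06) = 5.524 Ω
V = IR = 3.94 × 5.524 = 21.8 V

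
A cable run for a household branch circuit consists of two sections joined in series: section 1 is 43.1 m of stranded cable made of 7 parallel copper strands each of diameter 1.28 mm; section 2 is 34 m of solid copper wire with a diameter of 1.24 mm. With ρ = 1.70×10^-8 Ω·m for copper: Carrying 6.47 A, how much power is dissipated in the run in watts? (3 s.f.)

23.4 W

Section 1: A_strand = π(6.4000e-04)² = 1.287e-06 m²; R₁ = ρL/(N·A_s) = (1.70×10^-8)(43.1)/(7×1.287e-06) = 0.08134 Ω
Section 2: A = π(d/2)² = π(6.2000e-04 m)² = 1.208e-06 m²
R₂ = (1.70×10^-8)(34)/(1.208e-06) = 0.4786 Ω
R = R₁ + R₂ = 0.56 Ω
P = I²R = (6.47)² × 0.56 = 23.4 W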